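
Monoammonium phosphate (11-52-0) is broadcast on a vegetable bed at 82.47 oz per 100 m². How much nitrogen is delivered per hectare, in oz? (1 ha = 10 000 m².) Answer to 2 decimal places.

907.17 oz N per hectare

nitrogen per 100 m² = 82.47 × 11% = 9.0717 oz.
Convert to per hectare: 9.0717 × 100 = 907.17 oz.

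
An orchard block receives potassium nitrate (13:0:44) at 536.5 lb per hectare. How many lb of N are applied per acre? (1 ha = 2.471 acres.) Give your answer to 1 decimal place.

28.2 lb N per acre

nitrogen per hectare = 536.5 × 13% = 69.745 lb.
Convert to per acre: 69.745 × 0.404694 = 28.2254 lb.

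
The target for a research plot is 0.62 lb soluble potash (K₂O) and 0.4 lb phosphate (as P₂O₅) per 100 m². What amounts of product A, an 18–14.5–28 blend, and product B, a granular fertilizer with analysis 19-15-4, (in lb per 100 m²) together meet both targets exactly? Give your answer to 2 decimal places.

With a, b = lb per 100 m² of product A and product B:
K₂O: 0.28·a + 0.04·b = 0.62
P₂O₅: 0.145·a + 0.15·b = 0.4
Eliminate a: (row1) − 0.28/0.145·(row2) → -0.249655·b = -0.152414, so b = 0.610497.
Back-substitute: a = (0.62 − 0.04·0.610497) / 0.28 = 2.12707.

2.13 lb product A, 0.61 lb product B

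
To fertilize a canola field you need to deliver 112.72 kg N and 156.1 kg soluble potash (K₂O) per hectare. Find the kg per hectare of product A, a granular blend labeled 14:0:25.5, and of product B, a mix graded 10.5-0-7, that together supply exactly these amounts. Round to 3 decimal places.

Per-hectare balance (a = product A, b = product B):
N: 0.14·a + 0.105·b = 112.72
K₂O: 0.255·a + 0.07·b = 156.1
Solving simultaneously: a = 500.7423, b = 405.86745.

500.742 kg product A, 405.867 kg product B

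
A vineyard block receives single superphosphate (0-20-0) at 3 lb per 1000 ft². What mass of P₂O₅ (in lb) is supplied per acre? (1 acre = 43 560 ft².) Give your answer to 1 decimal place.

26.1 lb P₂O₅ per acre

P₂O₅ per 1000 ft² = 3 × 20% = 0.6 lb.
Convert to per acre: 0.6 × 43.56 = 26.136 lb.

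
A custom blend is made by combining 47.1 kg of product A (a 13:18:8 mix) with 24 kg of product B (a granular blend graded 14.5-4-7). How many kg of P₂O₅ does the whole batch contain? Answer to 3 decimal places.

9.438 kg P₂O₅

P₂O₅ mass = 18%×47.1 + 4%×24 = 9.438 kg.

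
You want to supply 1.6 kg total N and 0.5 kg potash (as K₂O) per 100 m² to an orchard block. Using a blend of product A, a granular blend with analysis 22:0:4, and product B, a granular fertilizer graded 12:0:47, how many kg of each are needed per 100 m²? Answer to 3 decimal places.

7.018 kg product A, 0.467 kg product B

With a, b = kg per 100 m² of product A and product B:
N: 0.22·a + 0.12·b = 1.6
K₂O: 0.04·a + 0.47·b = 0.5
Eliminate a: (row1) − 0.22/0.04·(row2) → -2.465·b = -1.15, so b = 0.466531.
Back-substitute: a = (1.6 − 0.12·0.466531) / 0.22 = 7.01826.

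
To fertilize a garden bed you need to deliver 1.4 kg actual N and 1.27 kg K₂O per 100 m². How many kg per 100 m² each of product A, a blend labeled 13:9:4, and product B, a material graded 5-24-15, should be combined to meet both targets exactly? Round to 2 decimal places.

8.37 kg product A, 6.23 kg product B

Let a = kg of product A, b = kg of product B (per 100 m²).
N: 0.13·a + 0.05·b = 1.4
K₂O: 0.04·a + 0.15·b = 1.27
Eliminate a: (row1) − 0.13/0.04·(row2) → -0.4375·b = -2.7275, so b = 6.23429.
Back-substitute: a = (1.4 − 0.05·6.23429) / 0.13 = 8.37143.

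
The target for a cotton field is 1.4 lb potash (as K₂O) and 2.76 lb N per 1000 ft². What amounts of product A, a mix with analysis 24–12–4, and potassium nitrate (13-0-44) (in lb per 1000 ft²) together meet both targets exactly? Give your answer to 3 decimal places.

With a, b = lb per 1000 ft² of product A and potassium nitrate:
K₂O: 0.04·a + 0.44·b = 1.4
N: 0.24·a + 0.13·b = 2.76
From row1: a = (1.4 − 0.44·b) / 0.04.
Into row2: 0.24·(1.4 − 0.44·b)/0.04 + 0.13·b = 2.76 → b = 2.24701, a = 10.2829.

10.283 lb product A, 2.247 lb potassium nitrate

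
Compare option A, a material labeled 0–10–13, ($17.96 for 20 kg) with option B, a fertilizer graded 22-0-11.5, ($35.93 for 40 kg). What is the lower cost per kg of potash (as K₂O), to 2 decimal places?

$6.91 per kg K₂O (option A)

option A: K₂O per bag = 20 × 13% = 2.6 kg; cost = 17.96 / 2.6 = $6.9077/kg K₂O.
option B: K₂O per bag = 40 × 11.5% = 4.6 kg; cost = 35.93 / 4.6 = $7.8109/kg K₂O.
option A is cheaper.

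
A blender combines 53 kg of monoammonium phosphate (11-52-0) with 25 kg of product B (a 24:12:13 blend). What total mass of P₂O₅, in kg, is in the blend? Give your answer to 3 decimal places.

P₂O₅ mass = 52%×53 + 12%×25 = 30.56 kg.

30.560 kg P₂O₅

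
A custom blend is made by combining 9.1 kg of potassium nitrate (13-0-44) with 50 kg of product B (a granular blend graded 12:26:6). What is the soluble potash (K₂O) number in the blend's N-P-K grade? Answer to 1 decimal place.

Total mass = 9.1 + 50 = 59.1 kg.
K₂O mass = 44%×9.1 + 6%×50 = 7.004 kg.
% K₂O = 7.004 / 59.1 = 11.8511%.

11.9% K₂O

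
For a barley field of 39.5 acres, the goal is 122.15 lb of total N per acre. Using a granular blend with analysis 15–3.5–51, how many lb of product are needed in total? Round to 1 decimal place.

32166.2 lb

Product per acre = 122.15 / 15% = 814.333 lb.
Total product = 814.333 × 39.5 = 32166.17 lb.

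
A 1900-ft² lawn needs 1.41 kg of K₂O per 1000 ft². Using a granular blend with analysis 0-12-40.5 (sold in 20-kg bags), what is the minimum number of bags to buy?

1 bags

Product per 1000 ft² = 1.41 / 40.5% = 3.48148 kg.
Total product = 3.48148 × 1900 / 1000 = 6.61481 kg.
Bags = ⌈6.61481 / 20⌉ = 1.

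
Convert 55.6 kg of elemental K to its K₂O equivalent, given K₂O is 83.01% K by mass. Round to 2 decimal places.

K₂O = 55.6 / 0.8301 = 66.9799 kg.

66.98 kg K₂O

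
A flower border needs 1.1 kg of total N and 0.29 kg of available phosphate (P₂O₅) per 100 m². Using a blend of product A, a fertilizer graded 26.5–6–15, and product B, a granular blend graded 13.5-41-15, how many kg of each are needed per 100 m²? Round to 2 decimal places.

4.10 kg product A, 0.11 kg product B

With a, b = kg per 100 m² of product A and product B:
N: 0.265·a + 0.135·b = 1.1
P₂O₅: 0.06·a + 0.41·b = 0.29
Eliminate b: (row1) − 0.135/0.41·(row2) → 0.245244·a = 1.00451, so a = 4.09597.
Then b = (0.29 − 0.06·4.09597) / 0.41 = 0.107907.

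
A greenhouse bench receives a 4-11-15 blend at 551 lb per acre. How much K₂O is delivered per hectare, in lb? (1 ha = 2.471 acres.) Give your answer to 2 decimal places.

204.23 lb K₂O per hectare

K₂O per acre = 551 × 15% = 82.65 lb.
Convert to per hectare: 82.65 × 2.471 = 204.228 lb.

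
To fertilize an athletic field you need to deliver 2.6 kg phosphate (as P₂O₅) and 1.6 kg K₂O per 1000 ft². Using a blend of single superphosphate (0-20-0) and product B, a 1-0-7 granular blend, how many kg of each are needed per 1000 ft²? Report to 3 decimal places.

13.000 kg single superphosphate, 22.857 kg product B

With a, b = kg per 1000 ft² of single superphosphate and product B:
P₂O₅: 0.2·a + 0·b = 2.6
K₂O: 0·a + 0.07·b = 1.6
Solving simultaneously: a = 13, b = 22.8571.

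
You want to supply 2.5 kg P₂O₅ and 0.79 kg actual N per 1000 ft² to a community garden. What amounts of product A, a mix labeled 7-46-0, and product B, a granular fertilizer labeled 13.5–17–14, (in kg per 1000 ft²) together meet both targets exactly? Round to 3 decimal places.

4.048 kg product A, 3.753 kg product B

Let a = kg of product A, b = kg of product B (per 1000 ft²).
P₂O₅: 0.46·a + 0.17·b = 2.5
N: 0.07·a + 0.135·b = 0.79
Eliminate a: (row1) − 0.46/0.07·(row2) → -0.717143·b = -2.69143, so b = 3.75299.
Back-substitute: a = (2.5 − 0.17·3.75299) / 0.46 = 4.04781.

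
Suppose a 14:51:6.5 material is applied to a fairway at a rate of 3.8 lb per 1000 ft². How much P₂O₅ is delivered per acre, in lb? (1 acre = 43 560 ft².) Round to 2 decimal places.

P₂O₅ per 1000 ft² = 3.8 × 51% = 1.938 lb.
Convert to per acre: 1.938 × 43.56 = 84.4193 lb.

84.42 lb P₂O₅ per acre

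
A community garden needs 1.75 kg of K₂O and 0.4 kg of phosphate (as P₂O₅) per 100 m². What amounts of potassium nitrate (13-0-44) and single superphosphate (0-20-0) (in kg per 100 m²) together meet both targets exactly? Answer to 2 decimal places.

3.98 kg potassium nitrate, 2.00 kg single superphosphate

Per-100 m² balance (a = potassium nitrate, b = single superphosphate):
K₂O: 0.44·a + 0·b = 1.75
P₂O₅: 0·a + 0.2·b = 0.4
Solving simultaneously: a = 3.97727, b = 2.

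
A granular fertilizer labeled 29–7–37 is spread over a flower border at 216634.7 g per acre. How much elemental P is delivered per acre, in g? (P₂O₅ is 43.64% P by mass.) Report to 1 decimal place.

P₂O₅ per acre = 216634.7 × 7% = 15164.4 g.
Elemental P = 15164.4 × 0.4364 = 6617.76 g per acre.

6617.8 g P per acre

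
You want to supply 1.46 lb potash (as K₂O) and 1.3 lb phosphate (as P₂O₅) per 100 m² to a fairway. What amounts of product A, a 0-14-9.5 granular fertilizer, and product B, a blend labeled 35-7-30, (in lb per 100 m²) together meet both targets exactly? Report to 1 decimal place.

Let a = lb of product A, b = lb of product B (per 100 m²).
K₂O: 0.095·a + 0.3·b = 1.46
P₂O₅: 0.14·a + 0.07·b = 1.3
Eliminate a: (row1) − 0.095/0.14·(row2) → 0.2525·b = 0.577857, so b = 2.28854.
Back-substitute: a = (1.46 − 0.3·2.28854) / 0.095 = 8.14144.

8.1 lb product A, 2.3 lb product B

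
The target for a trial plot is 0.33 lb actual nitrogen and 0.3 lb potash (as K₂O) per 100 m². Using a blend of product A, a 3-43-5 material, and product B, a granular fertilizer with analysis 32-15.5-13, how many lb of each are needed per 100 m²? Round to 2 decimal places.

Let a = lb of product A, b = lb of product B (per 100 m²).
N: 0.03·a + 0.32·b = 0.33
K₂O: 0.05·a + 0.13·b = 0.3
From row1: a = (0.33 − 0.32·b) / 0.03.
Into row2: 0.05·(0.33 − 0.32·b)/0.03 + 0.13·b = 0.3 → b = 0.619835, a = 4.38843.

4.39 lb product A, 0.62 lb product B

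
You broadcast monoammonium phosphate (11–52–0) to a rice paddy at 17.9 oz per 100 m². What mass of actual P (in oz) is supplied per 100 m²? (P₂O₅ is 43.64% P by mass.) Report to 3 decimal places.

4.062 oz P per hundred sq m

P₂O₅ per 100 m² = 17.9 × 52% = 9.308 oz.
Elemental P = 9.308 × 0.4364 = 4.06201 oz per 100 m².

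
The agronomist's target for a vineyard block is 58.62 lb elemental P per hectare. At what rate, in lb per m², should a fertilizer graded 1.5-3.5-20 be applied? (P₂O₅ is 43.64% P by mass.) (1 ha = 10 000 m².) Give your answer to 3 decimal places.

As P₂O₅: 58.62 / 0.4364 = 134.326 lb per hectare.
Product per hectare = 134.326 / 3.5% = 3837.89 lb.
Convert to per m²: 3837.89 × 0.0001 = 0.383789 lb.

0.384 lb of product per sq m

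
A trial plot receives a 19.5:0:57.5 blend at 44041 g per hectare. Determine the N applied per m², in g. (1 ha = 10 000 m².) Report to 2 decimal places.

0.86 g N per sq m

nitrogen per hectare = 44041 × 19.5% = 8588 g.
Convert to per m²: 8588 × 0.0001 = 0.8588 g.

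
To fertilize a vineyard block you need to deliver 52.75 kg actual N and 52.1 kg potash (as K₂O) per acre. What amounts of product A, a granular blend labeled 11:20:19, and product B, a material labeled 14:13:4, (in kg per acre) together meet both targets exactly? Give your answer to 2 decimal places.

233.51 kg product A, 193.31 kg product B

Per-acre balance (a = product A, b = product B):
N: 0.11·a + 0.14·b = 52.75
K₂O: 0.19·a + 0.04·b = 52.1
Solving simultaneously: a = 233.514, b = 193.311.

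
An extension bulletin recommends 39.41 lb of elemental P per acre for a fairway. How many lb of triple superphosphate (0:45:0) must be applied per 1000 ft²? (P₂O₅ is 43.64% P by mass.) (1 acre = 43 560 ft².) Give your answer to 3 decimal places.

As P₂O₅: 39.41 / 0.4364 = 90.3071 lb per acre.
Product per acre = 90.3071 / 45% = 200.682 lb.
Convert to per 1000 ft²: 200.682 × 0.0229568 = 4.60703 lb.

4.607 lb of product per thousand sq ft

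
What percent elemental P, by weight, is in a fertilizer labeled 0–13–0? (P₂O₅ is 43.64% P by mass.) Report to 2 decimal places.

5.67% P

%P = 13 × 0.4364 = 5.6732%.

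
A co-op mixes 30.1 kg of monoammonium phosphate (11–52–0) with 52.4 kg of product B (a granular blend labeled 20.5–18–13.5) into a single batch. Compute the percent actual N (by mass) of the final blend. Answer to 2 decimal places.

Total mass = 30.1 + 52.4 = 82.5 kg.
N mass = 11%×30.1 + 20.5%×52.4 = 14.053 kg.
% N = 14.053 / 82.5 = 17.0339%.

17.03% N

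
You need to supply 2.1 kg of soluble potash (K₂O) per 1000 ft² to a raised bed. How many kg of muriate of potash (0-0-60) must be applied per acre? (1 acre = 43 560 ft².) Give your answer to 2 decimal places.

152.46 kg of product per acre

Product per 1000 ft² = 2.1 / 60% = 3.5 kg.
Convert to per acre: 3.5 × 43.56 = 152.46 kg.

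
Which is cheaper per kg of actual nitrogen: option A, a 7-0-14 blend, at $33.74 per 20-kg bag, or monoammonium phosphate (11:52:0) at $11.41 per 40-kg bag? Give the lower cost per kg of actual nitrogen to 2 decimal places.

option A: N per bag = 20 × 7% = 1.4 kg; cost = 33.74 / 1.4 = $24.1000/kg N.
monoammonium phosphate: N per bag = 40 × 11% = 4.4 kg; cost = 11.41 / 4.4 = $2.5932/kg N.
monoammonium phosphate is cheaper.

$2.59 per kg N (monoammonium phosphate)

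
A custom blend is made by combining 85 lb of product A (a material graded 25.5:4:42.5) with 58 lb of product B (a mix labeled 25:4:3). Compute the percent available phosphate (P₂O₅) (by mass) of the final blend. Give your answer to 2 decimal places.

4.00% P₂O₅

Total mass = 85 + 58 = 143 lb.
P₂O₅ mass = 4%×85 + 4%×58 = 5.72 lb.
% P₂O₅ = 5.72 / 143 = 4%.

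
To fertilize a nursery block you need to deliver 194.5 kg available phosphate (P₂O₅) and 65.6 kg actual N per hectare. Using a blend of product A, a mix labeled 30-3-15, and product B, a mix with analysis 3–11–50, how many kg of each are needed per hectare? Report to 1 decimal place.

Per-hectare balance (a = product A, b = product B):
P₂O₅: 0.03·a + 0.11·b = 194.5
N: 0.3·a + 0.03·b = 65.6
From row1: a = (194.5 − 0.11·b) / 0.03.
Into row2: 0.3·(194.5 − 0.11·b)/0.03 + 0.03·b = 65.6 → b = 1756.449, a = 43.0218.

43.0 kg product A, 1756.4 kg product B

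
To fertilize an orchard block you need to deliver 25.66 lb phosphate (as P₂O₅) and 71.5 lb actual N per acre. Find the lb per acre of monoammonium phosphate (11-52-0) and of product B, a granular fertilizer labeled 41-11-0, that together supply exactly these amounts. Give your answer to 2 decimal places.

With a, b = lb per acre of monoammonium phosphate and product B:
P₂O₅: 0.52·a + 0.11·b = 25.66
N: 0.11·a + 0.41·b = 71.5
Solving simultaneously: a = 13.2054, b = 170.847.

13.21 lb monoammonium phosphate, 170.85 lb product B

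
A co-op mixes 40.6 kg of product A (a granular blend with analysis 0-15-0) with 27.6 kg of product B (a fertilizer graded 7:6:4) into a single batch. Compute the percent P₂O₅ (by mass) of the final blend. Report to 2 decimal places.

11.36% P₂O₅

Total mass = 40.6 + 27.6 = 68.2 kg.
P₂O₅ mass = 15%×40.6 + 6%×27.6 = 7.746 kg.
% P₂O₅ = 7.746 / 68.2 = 11.3578%.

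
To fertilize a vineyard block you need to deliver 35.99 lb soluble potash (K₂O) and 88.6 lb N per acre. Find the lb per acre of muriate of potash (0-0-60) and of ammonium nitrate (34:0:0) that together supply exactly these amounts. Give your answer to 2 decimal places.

59.98 lb muriate of potash, 260.59 lb ammonium nitrate

Per-acre balance (a = muriate of potash, b = ammonium nitrate):
K₂O: 0.6·a + 0·b = 35.99
N: 0·a + 0.34·b = 88.6
Solving simultaneously: a = 59.9833, b = 260.588.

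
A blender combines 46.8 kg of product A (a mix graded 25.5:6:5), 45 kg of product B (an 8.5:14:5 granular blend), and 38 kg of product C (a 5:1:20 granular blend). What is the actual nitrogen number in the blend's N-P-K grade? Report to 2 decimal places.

13.60% N

Total mass = 46.8 + 45 + 38 = 129.8 kg.
N mass = 25.5%×46.8 + 8.5%×45 + 5%×38 = 17.659 kg.
% N = 17.659 / 129.8 = 13.6048%.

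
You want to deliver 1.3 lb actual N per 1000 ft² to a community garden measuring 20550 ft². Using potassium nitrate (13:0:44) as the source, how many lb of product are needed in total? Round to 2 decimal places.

205.50 lb

Product per 1000 ft² = 1.3 / 13% = 10 lb.
Total product = 10 × 20550 / 1000 = 205.5 lb.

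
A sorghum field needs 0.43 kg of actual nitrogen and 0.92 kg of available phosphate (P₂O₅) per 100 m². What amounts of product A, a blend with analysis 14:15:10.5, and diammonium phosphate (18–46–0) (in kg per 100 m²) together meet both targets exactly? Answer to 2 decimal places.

With a, b = kg per 100 m² of product A and diammonium phosphate:
N: 0.14·a + 0.18·b = 0.43
P₂O₅: 0.15·a + 0.46·b = 0.92
Eliminate a: (row1) − 0.14/0.15·(row2) → -0.249333·b = -0.428667, so b = 1.71925.
Back-substitute: a = (0.43 − 0.18·1.71925) / 0.14 = 0.860963.

0.86 kg product A, 1.72 kg diammonium phosphate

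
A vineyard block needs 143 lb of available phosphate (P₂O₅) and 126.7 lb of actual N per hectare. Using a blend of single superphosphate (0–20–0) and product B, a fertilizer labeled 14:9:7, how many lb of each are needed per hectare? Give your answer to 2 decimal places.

307.75 lb single superphosphate, 905.00 lb product B

Let a = lb of single superphosphate, b = lb of product B (per hectare).
P₂O₅: 0.2·a + 0.09·b = 143
N: 0·a + 0.14·b = 126.7
Solving simultaneously: a = 307.75, b = 905.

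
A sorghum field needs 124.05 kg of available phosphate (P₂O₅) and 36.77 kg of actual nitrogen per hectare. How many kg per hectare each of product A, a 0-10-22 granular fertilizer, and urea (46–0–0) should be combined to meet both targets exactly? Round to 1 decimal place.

1240.5 kg product A, 79.9 kg urea

Per-hectare balance (a = product A, b = urea):
P₂O₅: 0.1·a + 0·b = 124.05
N: 0·a + 0.46·b = 36.77
Solving simultaneously: a = 1240.5, b = 79.9348.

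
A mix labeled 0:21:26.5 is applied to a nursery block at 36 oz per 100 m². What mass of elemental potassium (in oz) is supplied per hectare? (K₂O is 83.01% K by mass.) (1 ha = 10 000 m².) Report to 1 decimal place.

K₂O per 100 m² = 36 × 26.5% = 9.54 oz.
Elemental K = 9.54 × 0.8301 = 7.91915 oz per 100 m².
Convert to per hectare: 7.91915 × 100 = 791.915 oz.

791.9 oz K per hectare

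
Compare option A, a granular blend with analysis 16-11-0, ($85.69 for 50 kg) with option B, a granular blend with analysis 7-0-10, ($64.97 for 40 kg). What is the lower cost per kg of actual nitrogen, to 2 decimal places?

option A: N per bag = 50 × 16% = 8 kg; cost = 85.69 / 8 = $10.7112/kg N.
option B: N per bag = 40 × 7% = 2.8 kg; cost = 64.97 / 2.8 = $23.2036/kg N.
option A is cheaper.

$10.71 per kg N (option A)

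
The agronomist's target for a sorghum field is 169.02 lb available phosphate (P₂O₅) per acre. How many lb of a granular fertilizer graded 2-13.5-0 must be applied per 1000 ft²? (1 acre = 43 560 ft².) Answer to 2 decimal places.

28.74 lb of product per thousand sq ft

Product per acre = 169.02 / 13.5% = 1252 lb.
Convert to per 1000 ft²: 1252 × 0.0229568 = 28.742 lb.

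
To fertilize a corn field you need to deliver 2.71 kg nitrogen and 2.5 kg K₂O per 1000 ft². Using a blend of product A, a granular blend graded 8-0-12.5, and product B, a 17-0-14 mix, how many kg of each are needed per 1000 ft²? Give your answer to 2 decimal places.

Per-1000 ft² balance (a = product A, b = product B):
N: 0.08·a + 0.17·b = 2.71
K₂O: 0.125·a + 0.14·b = 2.5
Solving simultaneously: a = 4.53731, b = 13.806.

4.54 kg product A, 13.81 kg product B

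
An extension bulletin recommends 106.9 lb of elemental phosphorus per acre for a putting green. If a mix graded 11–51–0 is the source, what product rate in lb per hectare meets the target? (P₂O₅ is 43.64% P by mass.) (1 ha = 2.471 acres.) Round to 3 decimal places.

As P₂O₅: 106.9 / 0.4364 = 244.959 lb per acre.
Product per acre = 244.959 / 51% = 480.311 lb.
Convert to per hectare: 480.311 × 2.471 = 1186.8492 lb.

1186.849 lb of product per hectare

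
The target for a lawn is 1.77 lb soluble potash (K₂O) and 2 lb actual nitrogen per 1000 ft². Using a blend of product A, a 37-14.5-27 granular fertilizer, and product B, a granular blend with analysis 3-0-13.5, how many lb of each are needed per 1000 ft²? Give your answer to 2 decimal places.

With a, b = lb per 1000 ft² of product A and product B:
K₂O: 0.27·a + 0.135·b = 1.77
N: 0.37·a + 0.03·b = 2
From row1: a = (1.77 − 0.135·b) / 0.27.
Into row2: 0.37·(1.77 − 0.135·b)/0.27 + 0.03·b = 2 → b = 2.74552, a = 5.1828.

5.18 lb product A, 2.75 lb product B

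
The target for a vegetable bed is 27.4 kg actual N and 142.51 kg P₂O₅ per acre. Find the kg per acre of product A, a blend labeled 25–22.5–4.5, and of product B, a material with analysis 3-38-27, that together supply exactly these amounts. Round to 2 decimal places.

69.54 kg product A, 333.85 kg product B

Let a = kg of product A, b = kg of product B (per acre).
N: 0.25·a + 0.03·b = 27.4
P₂O₅: 0.225·a + 0.38·b = 142.51
Eliminate b: (row1) − 0.03/0.38·(row2) → 0.232237·a = 16.1492, so a = 69.5377.
Then b = (142.51 − 0.225·69.5377) / 0.38 = 333.853.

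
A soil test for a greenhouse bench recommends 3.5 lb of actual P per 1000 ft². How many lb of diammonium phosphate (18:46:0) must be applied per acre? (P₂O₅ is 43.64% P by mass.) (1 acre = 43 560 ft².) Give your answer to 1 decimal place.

759.5 lb of product per acre

As P₂O₅: 3.5 / 0.4364 = 8.02016 lb per 1000 ft².
Product per 1000 ft² = 8.02016 / 46% = 17.4351 lb.
Convert to per acre: 17.4351 × 43.56 = 759.475 lb.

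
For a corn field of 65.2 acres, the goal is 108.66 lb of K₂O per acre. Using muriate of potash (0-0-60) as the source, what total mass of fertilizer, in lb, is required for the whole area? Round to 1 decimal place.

11807.7 lb

Product per acre = 108.66 / 60% = 181.1 lb.
Total product = 181.1 × 65.2 = 11807.72 lb.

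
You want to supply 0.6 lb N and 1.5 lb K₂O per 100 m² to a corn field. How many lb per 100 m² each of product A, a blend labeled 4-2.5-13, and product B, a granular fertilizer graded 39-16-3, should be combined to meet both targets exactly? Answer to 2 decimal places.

Let a = lb of product A, b = lb of product B (per 100 m²).
N: 0.04·a + 0.39·b = 0.6
K₂O: 0.13·a + 0.03·b = 1.5
Eliminate a: (row1) − 0.04/0.13·(row2) → 0.380769·b = 0.138462, so b = 0.363636.
Back-substitute: a = (0.6 − 0.39·0.363636) / 0.04 = 11.4545.

11.45 lb product A, 0.36 lb product B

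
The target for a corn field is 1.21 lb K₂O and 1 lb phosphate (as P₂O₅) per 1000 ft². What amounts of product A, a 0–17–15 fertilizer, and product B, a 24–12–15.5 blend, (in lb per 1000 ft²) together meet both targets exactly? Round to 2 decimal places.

Per-1000 ft² balance (a = product A, b = product B):
K₂O: 0.15·a + 0.155·b = 1.21
P₂O₅: 0.17·a + 0.12·b = 1
Eliminate a: (row1) − 0.15/0.17·(row2) → 0.0491176·b = 0.327647, so b = 6.67066.
Back-substitute: a = (1.21 − 0.155·6.67066) / 0.15 = 1.17365.

1.17 lb product A, 6.67 lb product B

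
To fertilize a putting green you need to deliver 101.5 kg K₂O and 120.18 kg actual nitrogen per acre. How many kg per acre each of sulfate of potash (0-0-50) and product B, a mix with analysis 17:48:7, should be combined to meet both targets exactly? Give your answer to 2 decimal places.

104.03 kg sulfate of potash, 706.94 kg product B

Per-acre balance (a = sulfate of potash, b = product B):
K₂O: 0.5·a + 0.07·b = 101.5
N: 0·a + 0.17·b = 120.18
Solving simultaneously: a = 104.028, b = 706.941.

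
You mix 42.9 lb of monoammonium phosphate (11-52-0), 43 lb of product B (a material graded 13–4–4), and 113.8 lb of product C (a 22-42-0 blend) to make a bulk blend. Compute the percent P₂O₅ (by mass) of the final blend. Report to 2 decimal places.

35.97% P₂O₅

Total mass = 42.9 + 43 + 113.8 = 199.7 lb.
P₂O₅ mass = 52%×42.9 + 4%×43 + 42%×113.8 = 71.824 lb.
% P₂O₅ = 71.824 / 199.7 = 35.9659%.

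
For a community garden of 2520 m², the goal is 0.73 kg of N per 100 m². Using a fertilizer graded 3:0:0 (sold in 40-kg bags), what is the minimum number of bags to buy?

Product per 100 m² = 0.73 / 3% = 24.3333 kg.
Total product = 24.3333 × 2520 / 100 = 613.2 kg.
Bags = ⌈613.2 / 40⌉ = 16.

16 bags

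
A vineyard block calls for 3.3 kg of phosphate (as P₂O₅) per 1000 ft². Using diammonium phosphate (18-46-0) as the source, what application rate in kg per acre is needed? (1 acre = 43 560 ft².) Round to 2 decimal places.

Product per 1000 ft² = 3.3 / 46% = 7.17391 kg.
Convert to per acre: 7.17391 × 43.56 = 312.496 kg.

312.50 kg of product per acre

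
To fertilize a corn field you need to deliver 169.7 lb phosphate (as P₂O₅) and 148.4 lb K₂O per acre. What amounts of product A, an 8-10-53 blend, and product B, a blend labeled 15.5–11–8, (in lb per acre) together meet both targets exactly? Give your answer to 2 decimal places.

54.63 lb product A, 1493.06 lb product B

Per-acre balance (a = product A, b = product B):
P₂O₅: 0.1·a + 0.11·b = 169.7
K₂O: 0.53·a + 0.08·b = 148.4
Solving simultaneously: a = 54.6322, b = 1493.062.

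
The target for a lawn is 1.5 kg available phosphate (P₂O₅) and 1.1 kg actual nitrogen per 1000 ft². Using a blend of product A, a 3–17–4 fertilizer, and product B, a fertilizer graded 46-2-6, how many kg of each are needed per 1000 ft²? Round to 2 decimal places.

Per-1000 ft² balance (a = product A, b = product B):
P₂O₅: 0.17·a + 0.02·b = 1.5
N: 0.03·a + 0.46·b = 1.1
Solving simultaneously: a = 8.60825, b = 1.8299.

8.61 kg product A, 1.83 kg product B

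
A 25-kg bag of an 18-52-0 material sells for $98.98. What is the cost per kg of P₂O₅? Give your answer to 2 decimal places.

$7.61 per kg P₂O₅

P₂O₅ in bag = 25 × 52% = 13 kg.
Cost per kg P₂O₅ = $98.98 / 13 = $7.6138.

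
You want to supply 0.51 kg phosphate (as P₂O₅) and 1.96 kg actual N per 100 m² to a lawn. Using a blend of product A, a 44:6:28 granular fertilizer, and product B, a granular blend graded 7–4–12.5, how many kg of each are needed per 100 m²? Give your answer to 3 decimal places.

Per-100 m² balance (a = product A, b = product B):
P₂O₅: 0.06·a + 0.04·b = 0.51
N: 0.44·a + 0.07·b = 1.96
Eliminate a: (row1) − 0.06/0.44·(row2) → 0.0304545·b = 0.242727, so b = 7.97015.
Back-substitute: a = (0.51 − 0.04·7.97015) / 0.06 = 3.18657.

3.187 kg product A, 7.970 kg product B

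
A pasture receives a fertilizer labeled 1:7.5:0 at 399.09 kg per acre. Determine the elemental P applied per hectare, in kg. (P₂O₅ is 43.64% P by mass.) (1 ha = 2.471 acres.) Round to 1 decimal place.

P₂O₅ per acre = 399.09 × 7.5% = 29.9317 kg.
Elemental P = 29.9317 × 0.4364 = 13.0622 kg per acre.
Convert to per hectare: 13.0622 × 2.471 = 32.2767 kg.

32.3 kg P per hectare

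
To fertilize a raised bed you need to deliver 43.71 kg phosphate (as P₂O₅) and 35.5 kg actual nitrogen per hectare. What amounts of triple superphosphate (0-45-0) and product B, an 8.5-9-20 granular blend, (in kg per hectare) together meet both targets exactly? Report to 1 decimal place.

Let a = kg of triple superphosphate, b = kg of product B (per hectare).
P₂O₅: 0.45·a + 0.09·b = 43.71
N: 0·a + 0.085·b = 35.5
Solving simultaneously: a = 13.6039, b = 417.647.

13.6 kg triple superphosphate, 417.6 kg product B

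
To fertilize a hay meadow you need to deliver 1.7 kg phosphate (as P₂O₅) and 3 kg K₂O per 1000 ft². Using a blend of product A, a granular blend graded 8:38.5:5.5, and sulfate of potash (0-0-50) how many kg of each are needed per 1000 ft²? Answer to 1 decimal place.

Let a = kg of product A, b = kg of sulfate of potash (per 1000 ft²).
P₂O₅: 0.385·a + 0·b = 1.7
K₂O: 0.055·a + 0.5·b = 3
Eliminate a: (row1) − 0.385/0.055·(row2) → -3.5·b = -19.3, so b = 5.51429.
Back-substitute: a = (1.7 − 0·5.51429) / 0.385 = 4.41558.

4.4 kg product A, 5.5 kg sulfate of potash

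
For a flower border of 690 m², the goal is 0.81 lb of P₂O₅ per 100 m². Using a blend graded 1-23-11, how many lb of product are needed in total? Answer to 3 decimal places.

Product per 100 m² = 0.81 / 23% = 3.52174 lb.
Total product = 3.52174 × 690 / 100 = 24.3 lb.

24.300 lb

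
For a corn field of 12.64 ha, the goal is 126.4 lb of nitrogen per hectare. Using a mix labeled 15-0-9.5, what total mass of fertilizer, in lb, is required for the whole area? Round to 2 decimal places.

10651.31 lb

Product per hectare = 126.4 / 15% = 842.667 lb.
Total product = 842.667 × 12.64 = 10651.307 lb.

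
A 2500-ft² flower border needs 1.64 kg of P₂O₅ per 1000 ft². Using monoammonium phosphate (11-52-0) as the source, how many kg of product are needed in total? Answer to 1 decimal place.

Product per 1000 ft² = 1.64 / 52% = 3.15385 kg.
Total product = 3.15385 × 2500 / 1000 = 7.88462 kg.

7.9 kg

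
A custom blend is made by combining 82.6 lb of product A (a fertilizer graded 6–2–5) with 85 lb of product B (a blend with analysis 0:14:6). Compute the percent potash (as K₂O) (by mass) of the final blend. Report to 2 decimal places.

5.51% K₂O

Total mass = 82.6 + 85 = 167.6 lb.
K₂O mass = 5%×82.6 + 6%×85 = 9.23 lb.
% K₂O = 9.23 / 167.6 = 5.50716%.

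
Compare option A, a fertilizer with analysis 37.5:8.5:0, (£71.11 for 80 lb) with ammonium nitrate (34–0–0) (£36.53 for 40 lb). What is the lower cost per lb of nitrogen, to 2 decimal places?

£2.37 per lb N (option A)

option A: N per bag = 80 × 37.5% = 30 lb; cost = 71.11 / 30 = £2.3703/lb N.
ammonium nitrate: N per bag = 40 × 34% = 13.6 lb; cost = 36.53 / 13.6 = £2.6860/lb N.
option A is cheaper.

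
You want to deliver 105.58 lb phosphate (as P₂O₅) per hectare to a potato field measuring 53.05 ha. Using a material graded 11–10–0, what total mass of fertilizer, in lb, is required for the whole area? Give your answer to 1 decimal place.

Product per hectare = 105.58 / 10% = 1055.8 lb.
Total product = 1055.8 × 53.05 = 56010.19 lb.

56010.2 lb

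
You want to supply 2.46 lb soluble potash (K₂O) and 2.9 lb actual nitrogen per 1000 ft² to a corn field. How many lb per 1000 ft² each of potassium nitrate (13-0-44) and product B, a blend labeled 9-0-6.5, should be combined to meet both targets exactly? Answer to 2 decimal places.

1.06 lb potassium nitrate, 30.70 lb product B

With a, b = lb per 1000 ft² of potassium nitrate and product B:
K₂O: 0.44·a + 0.065·b = 2.46
N: 0.13·a + 0.09·b = 2.9
Solving simultaneously: a = 1.05618, b = 30.6966.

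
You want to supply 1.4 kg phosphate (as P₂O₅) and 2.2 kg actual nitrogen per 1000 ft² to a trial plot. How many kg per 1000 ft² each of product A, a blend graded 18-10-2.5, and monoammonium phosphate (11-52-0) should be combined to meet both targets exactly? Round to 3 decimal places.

With a, b = kg per 1000 ft² of product A and monoammonium phosphate:
P₂O₅: 0.1·a + 0.52·b = 1.4
N: 0.18·a + 0.11·b = 2.2
Eliminate b: (row1) − 0.52/0.11·(row2) → -0.750909·a = -9, so a = 11.98547.
Then b = (2.2 − 0.18·11.98547) / 0.11 = 0.387409.

11.985 kg product A, 0.387 kg monoammonium phosphate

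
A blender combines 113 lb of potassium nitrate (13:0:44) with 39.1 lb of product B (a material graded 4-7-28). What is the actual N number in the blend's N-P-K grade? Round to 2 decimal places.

Total mass = 113 + 39.1 = 152.1 lb.
N mass = 13%×113 + 4%×39.1 = 16.254 lb.
% N = 16.254 / 152.1 = 10.6864%.

10.69% N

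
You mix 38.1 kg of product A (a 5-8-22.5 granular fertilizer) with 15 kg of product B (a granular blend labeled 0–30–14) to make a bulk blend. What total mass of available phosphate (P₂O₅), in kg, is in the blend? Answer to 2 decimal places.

P₂O₅ mass = 8%×38.1 + 30%×15 = 7.548 kg.

7.55 kg P₂O₅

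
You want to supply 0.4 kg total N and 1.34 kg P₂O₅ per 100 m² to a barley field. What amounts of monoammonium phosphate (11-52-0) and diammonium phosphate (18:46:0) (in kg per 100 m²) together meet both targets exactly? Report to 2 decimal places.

1.33 kg monoammonium phosphate, 1.41 kg diammonium phosphate

With a, b = kg per 100 m² of monoammonium phosphate and diammonium phosphate:
N: 0.11·a + 0.18·b = 0.4
P₂O₅: 0.52·a + 0.46·b = 1.34
Solving simultaneously: a = 1.33023, b = 1.4093.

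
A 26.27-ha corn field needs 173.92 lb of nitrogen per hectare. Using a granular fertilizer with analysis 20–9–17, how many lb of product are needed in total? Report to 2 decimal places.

Product per hectare = 173.92 / 20% = 869.6 lb.
Total product = 869.6 × 26.27 = 22844.392 lb.

22844.39 lb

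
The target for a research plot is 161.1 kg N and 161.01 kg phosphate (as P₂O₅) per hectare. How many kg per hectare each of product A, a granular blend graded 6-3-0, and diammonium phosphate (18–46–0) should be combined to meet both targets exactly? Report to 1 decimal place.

2032.6 kg product A, 217.5 kg diammonium phosphate

Let a = kg of product A, b = kg of diammonium phosphate (per hectare).
N: 0.06·a + 0.18·b = 161.1
P₂O₅: 0.03·a + 0.46·b = 161.01
Eliminate b: (row1) − 0.18/0.46·(row2) → 0.0482609·a = 98.0961, so a = 2032.62.
Then b = (161.01 − 0.03·2032.62) / 0.46 = 217.459.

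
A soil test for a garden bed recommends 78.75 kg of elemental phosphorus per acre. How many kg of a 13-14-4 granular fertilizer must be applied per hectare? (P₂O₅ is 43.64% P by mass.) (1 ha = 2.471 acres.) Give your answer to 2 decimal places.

As P₂O₅: 78.75 / 0.4364 = 180.454 kg per acre.
Product per acre = 180.454 / 14% = 1288.96 kg.
Convert to per hectare: 1288.96 × 2.471 = 3185.008 kg.

3185.01 kg of product per hectare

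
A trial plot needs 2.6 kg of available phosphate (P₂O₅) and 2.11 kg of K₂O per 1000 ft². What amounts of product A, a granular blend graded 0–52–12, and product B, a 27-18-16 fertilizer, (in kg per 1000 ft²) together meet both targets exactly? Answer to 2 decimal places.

With a, b = kg per 1000 ft² of product A and product B:
P₂O₅: 0.52·a + 0.18·b = 2.6
K₂O: 0.12·a + 0.16·b = 2.11
Eliminate b: (row1) − 0.18/0.16·(row2) → 0.385·a = 0.22625, so a = 0.587662.
Then b = (2.11 − 0.12·0.587662) / 0.16 = 12.7468.

0.59 kg product A, 12.75 kg product B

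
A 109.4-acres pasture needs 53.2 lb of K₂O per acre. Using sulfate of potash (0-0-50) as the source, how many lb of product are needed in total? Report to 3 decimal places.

Product per acre = 53.2 / 50% = 106.4 lb.
Total product = 106.4 × 109.4 = 11640.16 lb.

11640.160 lb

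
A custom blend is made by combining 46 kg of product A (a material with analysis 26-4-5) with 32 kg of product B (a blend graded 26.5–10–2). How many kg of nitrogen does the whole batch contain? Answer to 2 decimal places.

20.44 kg N

N mass = 26%×46 + 26.5%×32 = 20.44 kg.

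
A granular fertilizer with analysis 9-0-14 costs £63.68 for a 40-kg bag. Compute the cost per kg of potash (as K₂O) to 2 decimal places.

K₂O in bag = 40 × 14% = 5.6 kg.
Cost per kg K₂O = £63.68 / 5.6 = £11.3714.

£11.37 per kg K₂O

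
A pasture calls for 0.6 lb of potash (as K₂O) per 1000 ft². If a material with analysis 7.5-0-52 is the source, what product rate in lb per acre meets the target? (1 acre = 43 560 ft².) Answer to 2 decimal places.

Product per 1000 ft² = 0.6 / 52% = 1.15385 lb.
Convert to per acre: 1.15385 × 43.56 = 50.2615 lb.

50.26 lb of product per acre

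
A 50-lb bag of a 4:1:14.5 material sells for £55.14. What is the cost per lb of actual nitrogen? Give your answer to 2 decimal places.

£27.57 per lb N

N in bag = 50 × 4% = 2 lb.
Cost per lb N = £55.14 / 2 = £27.5700.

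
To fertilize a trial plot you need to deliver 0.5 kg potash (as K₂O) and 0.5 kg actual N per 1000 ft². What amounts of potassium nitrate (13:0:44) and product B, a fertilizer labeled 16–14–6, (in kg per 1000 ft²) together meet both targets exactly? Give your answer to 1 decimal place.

Let a = kg of potassium nitrate, b = kg of product B (per 1000 ft²).
K₂O: 0.44·a + 0.06·b = 0.5
N: 0.13·a + 0.16·b = 0.5
Eliminate a: (row1) − 0.44/0.13·(row2) → -0.481538·b = -1.19231, so b = 2.47604.
Back-substitute: a = (0.5 − 0.06·2.47604) / 0.44 = 0.798722.

0.8 kg potassium nitrate, 2.5 kg product B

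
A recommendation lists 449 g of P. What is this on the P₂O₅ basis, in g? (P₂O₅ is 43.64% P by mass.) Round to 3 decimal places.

1028.873 g P₂O₅

P₂O₅ = 449 / 0.4364 = 1028.8726 g.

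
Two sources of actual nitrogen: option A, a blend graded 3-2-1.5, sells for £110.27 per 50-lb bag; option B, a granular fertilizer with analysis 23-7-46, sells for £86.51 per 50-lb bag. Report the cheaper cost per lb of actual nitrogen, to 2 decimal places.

£7.52 per lb N (option B)

option A: N per bag = 50 × 3% = 1.5 lb; cost = 110.27 / 1.5 = £73.5133/lb N.
option B: N per bag = 50 × 23% = 11.5 lb; cost = 86.51 / 11.5 = £7.5226/lb N.
option B is cheaper.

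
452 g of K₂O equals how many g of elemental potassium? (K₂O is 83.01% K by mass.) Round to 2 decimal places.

375.21 g K

K = 452 × 0.8301 = 375.205 g.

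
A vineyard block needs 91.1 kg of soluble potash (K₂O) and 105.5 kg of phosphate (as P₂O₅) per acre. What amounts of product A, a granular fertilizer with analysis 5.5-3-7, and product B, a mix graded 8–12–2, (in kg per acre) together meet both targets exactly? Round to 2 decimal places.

Let a = kg of product A, b = kg of product B (per acre).
K₂O: 0.07·a + 0.02·b = 91.1
P₂O₅: 0.03·a + 0.12·b = 105.5
Solving simultaneously: a = 1131.026, b = 596.4103.

1131.03 kg product A, 596.41 kg product B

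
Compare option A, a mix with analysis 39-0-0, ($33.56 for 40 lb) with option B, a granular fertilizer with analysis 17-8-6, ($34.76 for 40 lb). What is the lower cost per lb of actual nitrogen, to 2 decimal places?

$2.15 per lb N (option A)

option A: N per bag = 40 × 39% = 15.6 lb; cost = 33.56 / 15.6 = $2.1513/lb N.
option B: N per bag = 40 × 17% = 6.8 lb; cost = 34.76 / 6.8 = $5.1118/lb N.
option A is cheaper.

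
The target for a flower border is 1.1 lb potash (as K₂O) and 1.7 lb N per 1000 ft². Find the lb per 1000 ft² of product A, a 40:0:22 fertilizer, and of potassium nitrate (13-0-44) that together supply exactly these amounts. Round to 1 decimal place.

With a, b = lb per 1000 ft² of product A and potassium nitrate:
K₂O: 0.22·a + 0.44·b = 1.1
N: 0.4·a + 0.13·b = 1.7
Eliminate b: (row1) − 0.44/0.13·(row2) → -1.13385·a = -4.65385, so a = 4.10448.
Then b = (1.7 − 0.4·4.10448) / 0.13 = 0.447761.

4.1 lb product A, 0.4 lb potassium nitrate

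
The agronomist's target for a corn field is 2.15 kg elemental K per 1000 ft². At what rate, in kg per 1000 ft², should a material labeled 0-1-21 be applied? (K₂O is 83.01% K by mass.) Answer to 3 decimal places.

12.334 kg of product per thousand sq ft

As K₂O: 2.15 / 0.8301 = 2.59005 kg per 1000 ft².
Product per 1000 ft² = 2.59005 / 21% = 12.3336 kg.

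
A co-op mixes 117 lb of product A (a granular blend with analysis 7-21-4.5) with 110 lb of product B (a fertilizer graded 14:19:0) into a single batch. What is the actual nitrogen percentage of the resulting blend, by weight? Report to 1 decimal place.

Total mass = 117 + 110 = 227 lb.
N mass = 7%×117 + 14%×110 = 23.59 lb.
% N = 23.59 / 227 = 10.3921%.

10.4% N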